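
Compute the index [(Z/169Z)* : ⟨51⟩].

6

ord(51) | φ(169) = φ(13^2) = 13·(13−1) = 156 = 2^2 · 3 · 13.
Divisors of 156: 1, 2, 3, 4, 6, 12, 13, 26, 39, 52, 78, 156.
Evaluate successive powers at the divisors of 156:
51^1 ≡ 51 (mod 169)
51^2 ≡ 66 (mod 169)
51^3 ≡ 155 (mod 169)
51^4 ≡ 131 (mod 169)
51^6 ≡ 27 (mod 169)
51^12 ≡ 53 (mod 169)
51^13 ≡ 168 (mod 169)
51^26 ≡ 1 (mod 169) ✓
The order of 51 is 26, so the subgroup it generates has 26 elements.
The index is φ(169) / ord(51) = 156 / 26 = 6.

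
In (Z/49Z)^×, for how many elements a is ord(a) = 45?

0

φ(49) = φ(7^2) = 7·(7−1) = 42 = 2 · 3 · 7.
In a cyclic group of order 42, there are φ(d) elements of order d for each divisor d of 42, and zero for non-divisors.
Here 42 is not a multiple of 45, so there are no elements of order 45.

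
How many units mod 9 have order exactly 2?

φ(9) = φ(3^2) = 3·(3−1) = 6 = 2 · 3.
(Z/9Z)^× is cyclic (|G| = 6); a cyclic group of order m has exactly φ(d) elements of each order d | m, and none otherwise.
2 | 6, and φ(2) = 2 − 1 = 1.

1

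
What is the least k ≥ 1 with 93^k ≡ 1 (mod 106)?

26

By Lagrange's theorem, ord_106(93) divides φ(106) = φ(2)·φ(53) = 1·52 = 52 = 2^2 · 13.
Divisors of 52: 1, 2, 4, 13, 26, 52.
Compute 93^d (mod 106) for the divisors d until we hit 1:
93^1 ≡ 93 (mod 106)
93^2 ≡ 63 (mod 106)
93^4 ≡ 47 (mod 106)
93^13 ≡ 105 (mod 106)
93^26 ≡ 1 (mod 106) ✓
So ord_106(93) = 26.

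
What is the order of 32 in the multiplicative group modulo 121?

22

The order of 32 must divide φ(121) = φ(11^2) = 11·(11−1) = 110 = 2 · 5 · 11.
Divisors of 110: 1, 2, 5, 10, 11, 22, 55, 110.
Evaluate successive powers at the divisors of 110:
32^1 ≡ 32 (mod 121)
32^2 ≡ 56 (mod 121)
32^5 ≡ 43 (mod 121)
32^10 ≡ 34 (mod 121)
32^11 ≡ 120 (mod 121)
32^22 ≡ 1 (mod 121) ✓
Hence ord(32) = 22.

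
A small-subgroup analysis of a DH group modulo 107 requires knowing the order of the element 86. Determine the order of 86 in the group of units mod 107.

By Lagrange's theorem, ord_107(86) divides φ(107) = 107 − 1 = 106 = 2 · 53.
Divisors of 106: 1, 2, 53, 106.
Check 86^d mod 107 for each divisor in increasing order:
86^1 ≡ 86
86^2 ≡ 13
86^53 ≡ 1
Therefore the multiplicative order of 86 modulo 107 is 53.

53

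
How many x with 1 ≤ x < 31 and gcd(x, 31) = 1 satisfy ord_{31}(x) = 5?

4

φ(31) = 31 − 1 = 30 = 2 · 3 · 5.
(Z/31Z)^× is cyclic (|G| = 30); a cyclic group of order m has exactly φ(d) elements of each order d | m, and none otherwise.
5 | 30, and φ(5) = 5 − 1 = 4.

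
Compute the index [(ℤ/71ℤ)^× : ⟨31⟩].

1

ord(31) | φ(71) = 71 − 1 = 70 = 2 · 5 · 7.
Divisors of 70: 1, 2, 5, 7, 10, 14, 35, 70.
Check 31^d mod 71 for each divisor in increasing order:
31^1 ≡ 31
31^2 ≡ 38
31^5 ≡ 34
31^7 ≡ 14
31^10 ≡ 20
31^14 ≡ 54
31^35 ≡ 70
31^70 ≡ 1
The order of 31 is 70, so the subgroup it generates has 70 elements.
[(Z/71Z)^× : ⟨31⟩] = 70/70 = 1.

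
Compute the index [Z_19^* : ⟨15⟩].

1

ord(15) | φ(19) = 19 − 1 = 18 = 2 · 3^2.
Divisors of 18: 1, 2, 3, 6, 9, 18.
Evaluate successive powers at the divisors of 18:
15^1 ≡ 15 (mod 19)
15^2 ≡ 16 (mod 19)
15^3 ≡ 12 (mod 19)
15^6 ≡ 11 (mod 19)
15^9 ≡ 18 (mod 19)
15^18 ≡ 1 (mod 19) ✓
So ord_19(15) = 18, hence |⟨15⟩| = 18.
[(Z/19Z)^× : ⟨15⟩] = 18/18 = 1.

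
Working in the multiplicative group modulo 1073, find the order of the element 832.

The order of 832 must divide φ(1073) = φ(29·37) = (29−1)·(37−1) = 28·36 = 1008 = 2^4 · 3^2 · 7.
Divisors of 1008: 1, 2, 3, 4, 6, 7, 8, 9, 12, 14, 16, 18, 21, 24, 28, 36, 42, 48, 56, 63, 72, 84, 112, 126, 144, 168, 252, 336, 504, 1008.
Test each divisor d:
832^1 ≡ 832 (mod 1073)
832^2 ≡ 139 (mod 1073)
832^3 ≡ 837 (mod 1073)
832^4 ≡ 7 (mod 1073)
832^6 ≡ 973 (mod 1073)
832^7 ≡ 494 (mod 1073)
832^8 ≡ 49 (mod 1073)
832^9 ≡ 1067 (mod 1073)
832^12 ≡ 343 (mod 1073)
832^14 ≡ 465 (mod 1073)
832^16 ≡ 255 (mod 1073)
832^18 ≡ 36 (mod 1073)
832^21 ≡ 88 (mod 1073)
832^24 ≡ 692 (mod 1073)
832^28 ≡ 552 (mod 1073)
832^36 ≡ 223 (mod 1073)
832^42 ≡ 233 (mod 1073)
832^48 ≡ 306 (mod 1073)
832^56 ≡ 1045 (mod 1073)
832^63 ≡ 117 (mod 1073)
832^72 ≡ 371 (mod 1073)
832^84 ≡ 639 (mod 1073)
832^112 ≡ 784 (mod 1073)
832^126 ≡ 813 (mod 1073)
832^144 ≡ 297 (mod 1073)
832^168 ≡ 581 (mod 1073)
832^252 ≡ 1 (mod 1073) ✓
The smallest such exponent is 252, so the order of 832 is 252.

252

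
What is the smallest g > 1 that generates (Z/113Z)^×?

3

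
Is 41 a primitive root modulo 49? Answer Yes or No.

No

φ(49) = φ(7^2) = 7·(7−1) = 42 = 2 · 3 · 7.
41 is a primitive root mod 49 iff 41^(φ(49)/q) ≢ 1 for every prime q | φ(49), i.e. q ∈ {2, 3, 7}.
41^21 ≡ 48 (mod 49)  [q = 2: ≢ 1 ✓]
41^14 ≡ 1 (mod 49)  [q = 3: ≡ 1 ✗]
41^6 ≡ 43 (mod 49)  [q = 7: ≢ 1 ✓]
The check at q = 3 fails, so 41 generates a proper subgroup.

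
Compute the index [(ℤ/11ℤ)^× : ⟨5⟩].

Since 5 ∈ (Z/11Z)^×, its order divides φ(11) = 11 − 1 = 10 = 2 · 5.
Divisors of 10: 1, 2, 5, 10.
Test each divisor d:
5^1 ≡ 5 (mod 11)
5^2 ≡ 3 (mod 11)
5^5 ≡ 1 (mod 11) ✓
The order of 5 is 5, so the subgroup it generates has 5 elements.
The index is φ(11) / ord(5) = 10 / 5 = 2.

2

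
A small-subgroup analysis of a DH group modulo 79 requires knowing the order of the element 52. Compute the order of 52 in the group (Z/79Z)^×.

13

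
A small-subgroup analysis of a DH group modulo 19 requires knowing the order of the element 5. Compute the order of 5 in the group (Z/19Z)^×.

9

The order of 5 must divide φ(19) = 19 − 1 = 18 = 2 · 3^2.
Divisors of 18: 1, 2, 3, 6, 9, 18.
Test each divisor d:
5^1 ≡ 5
5^2 ≡ 6
5^3 ≡ 11
5^6 ≡ 7
5^9 ≡ 1
Therefore the multiplicative order of 5 modulo 19 is 9.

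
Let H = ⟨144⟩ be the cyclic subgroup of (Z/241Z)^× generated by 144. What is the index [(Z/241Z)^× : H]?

4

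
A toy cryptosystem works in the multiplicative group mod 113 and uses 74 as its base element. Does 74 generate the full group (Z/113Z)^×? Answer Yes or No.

φ(113) = 113 − 1 = 112 = 2^4 · 7.
Test 74^(112/q) mod 113 for each prime factor q of 112:
74^56 ≡ 112 (mod 113)  [q = 2: ≢ 1 ✓]
74^16 ≡ 28 (mod 113)  [q = 7: ≢ 1 ✓]
None equal 1, so ord_113(74) = 112: 74 is a primitive root.

Yes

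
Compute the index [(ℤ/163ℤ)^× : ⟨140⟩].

18

ord(140) | φ(163) = 163 − 1 = 162 = 2 · 3^4.
Divisors of 162: 1, 2, 3, 6, 9, 18, 27, 54, 81, 162.
Check 140^d mod 163 for each divisor in increasing order:
140^1 ≡ 140 (mod 163)
140^2 ≡ 40 (mod 163)
140^3 ≡ 58 (mod 163)
140^6 ≡ 104 (mod 163)
140^9 ≡ 1 (mod 163) ✓
The order of 140 is 9, so the subgroup it generates has 9 elements.
The index is φ(163) / ord(140) = 162 / 9 = 18.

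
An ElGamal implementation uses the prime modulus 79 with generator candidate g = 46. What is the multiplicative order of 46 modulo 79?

By Lagrange's theorem, ord_79(46) divides φ(79) = 79 − 1 = 78 = 2 · 3 · 13.
Divisors of 78: 1, 2, 3, 6, 13, 26, 39, 78.
Compute 46^d (mod 79) for the divisors d until we hit 1:
46^1 ≡ 46 (mod 79)
46^2 ≡ 62 (mod 79)
46^3 ≡ 8 (mod 79)
46^6 ≡ 64 (mod 79)
46^13 ≡ 1 (mod 79) ✓
Hence ord(46) = 13.

13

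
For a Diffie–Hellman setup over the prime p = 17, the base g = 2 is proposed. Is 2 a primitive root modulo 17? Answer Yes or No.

φ(17) = 17 − 1 = 16 = 2^4.
2 is a primitive root mod 17 iff 2^(φ(17)/q) ≢ 1 for every prime q | φ(17), i.e. q ∈ {2}.
2^8 ≡ 1 (mod 17)  [q = 2: ≡ 1 ✗]
Since 2^8 ≡ 1, the order of 2 divides 8 < 16, so 2 is not a primitive root.

No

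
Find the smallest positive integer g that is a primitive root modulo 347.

2

φ(347) = 347 − 1 = 346 = 2 · 173.
Test candidates g = 2, 3, … against the prime factors q ∈ {2, 173} of φ(347): g is a generator iff g^(346/q) ≢ 1 for every such q.
g = 2: 2^173 ≡ 346; 2^2 ≡ 4 — none is 1, so 2 is a primitive root.
Hence the least primitive root of 347 is 2.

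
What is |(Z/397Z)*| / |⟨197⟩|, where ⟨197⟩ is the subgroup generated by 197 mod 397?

1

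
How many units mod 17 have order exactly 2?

1

φ(17) = 17 − 1 = 16 = 2^4.
Since (Z/17Z)^× is cyclic of order 16, the number of elements of order d is φ(d) when d | 16 and 0 otherwise.
2 | 16, and φ(2) = 2 − 1 = 1.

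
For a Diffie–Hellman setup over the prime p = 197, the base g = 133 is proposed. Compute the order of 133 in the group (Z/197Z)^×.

49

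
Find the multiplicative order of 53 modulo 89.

44

The order of 53 must divide φ(89) = 89 − 1 = 88 = 2^3 · 11.
Divisors of 88: 1, 2, 4, 8, 11, 22, 44, 88.
Compute 53^d (mod 89) for the divisors d until we hit 1:
53^1 ≡ 53 (mod 89)
53^2 ≡ 50 (mod 89)
53^4 ≡ 8 (mod 89)
53^8 ≡ 64 (mod 89)
53^11 ≡ 55 (mod 89)
53^22 ≡ 88 (mod 89)
53^44 ≡ 1 (mod 89) ✓
Hence ord(53) = 44.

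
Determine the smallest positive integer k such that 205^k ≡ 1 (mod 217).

The order of 205 must divide φ(217) = φ(7·31) = (7−1)·(31−1) = 6·30 = 180 = 2^2 · 3^2 · 5.
Divisors of 180: 1, 2, 3, 4, 5, 6, 9, 10, 12, 15, 18, 20, 30, 36, 45, 60, 90, 180.
Compute 205^d (mod 217) for the divisors d until we hit 1:
205^1 ≡ 205 (mod 217)
205^2 ≡ 144 (mod 217)
205^3 ≡ 8 (mod 217)
205^4 ≡ 121 (mod 217)
205^5 ≡ 67 (mod 217)
205^6 ≡ 64 (mod 217)
205^9 ≡ 78 (mod 217)
205^10 ≡ 149 (mod 217)
205^12 ≡ 190 (mod 217)
205^15 ≡ 1 (mod 217) ✓
The smallest such exponent is 15, so the order of 205 is 15.

15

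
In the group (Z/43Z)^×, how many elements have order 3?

φ(43) = 43 − 1 = 42 = 2 · 3 · 7.
In a cyclic group of order 42, there are φ(d) elements of order d for each divisor d of 42, and zero for non-divisors.
3 | 42, and φ(3) = 3 − 1 = 2.

2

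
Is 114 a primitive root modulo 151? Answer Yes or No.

Yes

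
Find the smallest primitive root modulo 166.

5

φ(166) = φ(2)·φ(83) = 1·82 = 82 = 2 · 41.
Test candidates g = 2, 3, … against the prime factors q ∈ {2, 41} of φ(166): g is a generator iff g^(82/q) ≢ 1 for every such q.
g = 2: gcd(2, 166) = 2 > 1, not a unit — skip.
g = 3: 3^41 ≡ 1 — hits 1, so not a primitive root.
g = 4: gcd(4, 166) = 2 > 1, not a unit — skip.
g = 5: 5^41 ≡ 165; 5^2 ≡ 25 — none is 1, so 5 is a primitive root.
Hence the least primitive root of 166 is 5.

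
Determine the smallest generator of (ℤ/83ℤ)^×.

2

φ(83) = 83 − 1 = 82 = 2 · 41.
Test candidates g = 2, 3, … against the prime factors q ∈ {2, 41} of φ(83): g is a generator iff g^(82/q) ≢ 1 for every such q.
g = 2: 2^41 ≡ 82; 2^2 ≡ 4 — none is 1, so 2 is a primitive root.
The smallest primitive root modulo 83 is 2.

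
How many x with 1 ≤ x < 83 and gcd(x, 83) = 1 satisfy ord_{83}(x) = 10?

0

φ(83) = 83 − 1 = 82 = 2 · 41.
(Z/83Z)^× is cyclic (|G| = 82); a cyclic group of order m has exactly φ(d) elements of each order d | m, and none otherwise.
Since 10 ∤ 82, the count is 0.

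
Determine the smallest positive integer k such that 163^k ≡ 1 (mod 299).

132

ord(163) | φ(299) = φ(13·23) = (13−1)·(23−1) = 12·22 = 264 = 2^3 · 3 · 11.
Divisors of 264: 1, 2, 3, 4, 6, 8, 11, 12, 22, 24, 33, 44, 66, 88, 132, 264.
Check 163^d mod 299 for each divisor in increasing order:
163^1 ≡ 163
163^2 ≡ 257
163^3 ≡ 31
163^4 ≡ 269
163^6 ≡ 64
163^8 ≡ 3
163^11 ≡ 93
163^12 ≡ 209
163^22 ≡ 277
163^24 ≡ 27
163^33 ≡ 47
163^44 ≡ 185
163^66 ≡ 116
163^88 ≡ 139
163^132 ≡ 1
The smallest such exponent is 132, so the order of 163 is 132.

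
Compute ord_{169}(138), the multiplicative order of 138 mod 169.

By Lagrange's theorem, ord_169(138) divides φ(169) = φ(13^2) = 13·(13−1) = 156 = 2^2 · 3 · 13.
Divisors of 156: 1, 2, 3, 4, 6, 12, 13, 26, 39, 52, 78, 156.
Test each divisor d:
138^1 ≡ 138 (mod 169)
138^2 ≡ 116 (mod 169)
138^3 ≡ 122 (mod 169)
138^4 ≡ 105 (mod 169)
138^6 ≡ 12 (mod 169)
138^12 ≡ 144 (mod 169)
138^13 ≡ 99 (mod 169)
138^26 ≡ 168 (mod 169)
138^39 ≡ 70 (mod 169)
138^52 ≡ 1 (mod 169) ✓
So ord_169(138) = 52.

52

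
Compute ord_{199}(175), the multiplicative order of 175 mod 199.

9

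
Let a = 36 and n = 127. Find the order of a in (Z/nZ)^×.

ord(36) | φ(127) = 127 − 1 = 126 = 2 · 3^2 · 7.
Divisors of 126: 1, 2, 3, 6, 7, 9, 14, 18, 21, 42, 63, 126.
Evaluate successive powers at the divisors of 126:
36^1 ≡ 36
36^2 ≡ 26
36^3 ≡ 47
36^6 ≡ 50
36^7 ≡ 22
36^9 ≡ 64
36^14 ≡ 103
36^18 ≡ 32
36^21 ≡ 107
36^42 ≡ 19
36^63 ≡ 1
The smallest such exponent is 63, so the order of 36 is 63.

63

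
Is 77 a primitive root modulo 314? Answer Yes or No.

φ(314) = φ(2)·φ(157) = 1·156 = 156 = 2^2 · 3 · 13.
It suffices to check that the order of 77 is not a proper divisor of 156: compute 77^(156/q) for q ∈ {2, 3, 13}.
77^78 ≡ 313 (mod 314)  [q = 2: ≢ 1 ✓]
77^52 ≡ 169 (mod 314)  [q = 3: ≢ 1 ✓]
77^12 ≡ 67 (mod 314)  [q = 13: ≢ 1 ✓]
Every test exponent gives a nontrivial residue, hence 77 generates the full group.

Yes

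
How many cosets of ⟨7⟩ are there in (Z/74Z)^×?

4

The order of 7 must divide φ(74) = φ(2)·φ(37) = 1·36 = 36 = 2^2 · 3^2.
Divisors of 36: 1, 2, 3, 4, 6, 9, 12, 18, 36.
Compute 7^d (mod 74) for the divisors d until we hit 1:
7^1 ≡ 7
7^2 ≡ 49
7^3 ≡ 47
7^4 ≡ 33
7^6 ≡ 63
7^9 ≡ 1
Thus |⟨7⟩| = ord(7) = 9.
Index = |(Z/74Z)^×| / |⟨7⟩| = 36 / 9 = 4.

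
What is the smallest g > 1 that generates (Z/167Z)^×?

φ(167) = 167 − 1 = 166 = 2 · 83.
Test candidates g = 2, 3, … against the prime factors q ∈ {2, 83} of φ(167): g is a generator iff g^(166/q) ≢ 1 for every such q.
g = 2: 2^83 ≡ 1 — hits 1, so not a primitive root.
g = 3: 3^83 ≡ 1 — hits 1, so not a primitive root.
g = 4: 4^83 ≡ 1 — hits 1, so not a primitive root.
g = 5: 5^83 ≡ 166; 5^2 ≡ 25 — none is 1, so 5 is a primitive root.
The smallest primitive root modulo 167 is 5.

5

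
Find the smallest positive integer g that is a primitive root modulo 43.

φ(43) = 43 − 1 = 42 = 2 · 3 · 7.
g is a primitive root iff g^(42/q) ≢ 1 (mod 43) for each prime q ∈ {2, 3, 7}.
g = 2: 2^21 ≡ 42; 2^14 ≡ 1 — hits 1, so not a primitive root.
g = 3: 3^21 ≡ 42; 3^14 ≡ 36; 3^6 ≡ 41 — none is 1, so 3 is a primitive root.
So 3 is the smallest generator of (Z/43Z)^×.

3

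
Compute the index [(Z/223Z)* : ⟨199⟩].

2

The order of 199 must divide φ(223) = 223 − 1 = 222 = 2 · 3 · 37.
Divisors of 222: 1, 2, 3, 6, 37, 74, 111, 222.
Compute 199^d (mod 223) for the divisors d until we hit 1:
199^1 ≡ 199 (mod 223)
199^2 ≡ 130 (mod 223)
199^3 ≡ 2 (mod 223)
199^6 ≡ 4 (mod 223)
199^37 ≡ 39 (mod 223)
199^74 ≡ 183 (mod 223)
199^111 ≡ 1 (mod 223) ✓
So ord_223(199) = 111, hence |⟨199⟩| = 111.
[(Z/223Z)^× : ⟨199⟩] = 222/111 = 2.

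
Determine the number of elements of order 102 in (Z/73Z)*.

φ(73) = 73 − 1 = 72 = 2^3 · 3^2.
Since (Z/73Z)^× is cyclic of order 72, the number of elements of order d is φ(d) when d | 72 and 0 otherwise.
Here 72 is not a multiple of 102, so there are no elements of order 102.

0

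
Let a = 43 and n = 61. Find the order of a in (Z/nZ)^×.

60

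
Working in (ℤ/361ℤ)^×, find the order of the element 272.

Since 272 ∈ (Z/361Z)^×, its order divides φ(361) = φ(19^2) = 19·(19−1) = 342 = 2 · 3^2 · 19.
Divisors of 342: 1, 2, 3, 6, 9, 18, 19, 38, 57, 114, 171, 342.
Test each divisor d:
272^1 ≡ 272 (mod 361)
272^2 ≡ 340 (mod 361)
272^3 ≡ 64 (mod 361)
272^6 ≡ 125 (mod 361)
272^9 ≡ 58 (mod 361)
272^18 ≡ 115 (mod 361)
272^19 ≡ 234 (mod 361)
272^38 ≡ 245 (mod 361)
272^57 ≡ 292 (mod 361)
272^114 ≡ 68 (mod 361)
272^171 ≡ 1 (mod 361) ✓
The smallest such exponent is 171, so the order of 272 is 171.

171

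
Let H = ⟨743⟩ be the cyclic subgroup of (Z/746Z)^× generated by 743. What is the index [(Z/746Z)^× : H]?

The order of 743 must divide φ(746) = φ(2)·φ(373) = 1·372 = 372 = 2^2 · 3 · 31.
Divisors of 372: 1, 2, 3, 4, 6, 12, 31, 62, 93, 124, 186, 372.
Compute 743^d (mod 746) for the divisors d until we hit 1:
743^1 ≡ 743
743^2 ≡ 9
743^3 ≡ 719
743^4 ≡ 81
743^6 ≡ 729
743^12 ≡ 289
743^31 ≡ 657
743^62 ≡ 461
743^93 ≡ 1
Thus |⟨743⟩| = ord(743) = 93.
The index is φ(746) / ord(743) = 372 / 93 = 4.

4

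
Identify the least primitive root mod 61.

φ(61) = 61 − 1 = 60 = 2^2 · 3 · 5.
g is a primitive root iff g^(60/q) ≢ 1 (mod 61) for each prime q ∈ {2, 3, 5}.
g = 2: 2^30 ≡ 60; 2^20 ≡ 47; 2^12 ≡ 9 — none is 1, so 2 is a primitive root.
Hence the least primitive root of 61 is 2.

2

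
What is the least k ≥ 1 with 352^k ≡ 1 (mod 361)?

By Lagrange's theorem, ord_361(352) divides φ(361) = φ(19^2) = 19·(19−1) = 342 = 2 · 3^2 · 19.
Divisors of 342: 1, 2, 3, 6, 9, 18, 19, 38, 57, 114, 171, 342.
Check 352^d mod 361 for each divisor in increasing order:
352^1 ≡ 352 (mod 361)
352^2 ≡ 81 (mod 361)
352^3 ≡ 354 (mod 361)
352^6 ≡ 49 (mod 361)
352^9 ≡ 18 (mod 361)
352^18 ≡ 324 (mod 361)
352^19 ≡ 333 (mod 361)
352^38 ≡ 62 (mod 361)
352^57 ≡ 69 (mod 361)
352^114 ≡ 68 (mod 361)
352^171 ≡ 360 (mod 361)
352^342 ≡ 1 (mod 361) ✓
Therefore the multiplicative order of 352 modulo 361 is 342.

342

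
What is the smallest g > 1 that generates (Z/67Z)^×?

φ(67) = 67 − 1 = 66 = 2 · 3 · 11.
Test candidates g = 2, 3, … against the prime factors q ∈ {2, 3, 11} of φ(67): g is a generator iff g^(66/q) ≢ 1 for every such q.
g = 2: 2^33 ≡ 66; 2^22 ≡ 37; 2^6 ≡ 64 — none is 1, so 2 is a primitive root.
Hence the least primitive root of 67 is 2.

2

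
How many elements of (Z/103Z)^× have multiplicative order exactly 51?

φ(103) = 103 − 1 = 102 = 2 · 3 · 17.
(Z/103Z)^× is cyclic (|G| = 102); a cyclic group of order m has exactly φ(d) elements of each order d | m, and none otherwise.
51 = 3 · 17 divides 102, and φ(51) = 32.

32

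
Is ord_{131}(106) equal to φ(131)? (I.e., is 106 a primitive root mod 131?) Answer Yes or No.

Yes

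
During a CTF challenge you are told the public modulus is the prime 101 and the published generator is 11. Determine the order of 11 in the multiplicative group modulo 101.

100

Since 11 ∈ (Z/101Z)^×, its order divides φ(101) = 101 − 1 = 100 = 2^2 · 5^2.
Divisors of 100: 1, 2, 4, 5, 10, 20, 25, 50, 100.
Test each divisor d:
11^1 ≡ 11 (mod 101)
11^2 ≡ 20 (mod 101)
11^4 ≡ 97 (mod 101)
11^5 ≡ 57 (mod 101)
11^10 ≡ 17 (mod 101)
11^20 ≡ 87 (mod 101)
11^25 ≡ 10 (mod 101)
11^50 ≡ 100 (mod 101)
11^100 ≡ 1 (mod 101) ✓
So ord_101(11) = 100.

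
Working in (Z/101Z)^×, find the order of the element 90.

100

By Lagrange's theorem, ord_101(90) divides φ(101) = 101 − 1 = 100 = 2^2 · 5^2.
Divisors of 100: 1, 2, 4, 5, 10, 20, 25, 50, 100.
Evaluate successive powers at the divisors of 100:
90^1 ≡ 90 (mod 101)
90^2 ≡ 20 (mod 101)
90^4 ≡ 97 (mod 101)
90^5 ≡ 44 (mod 101)
90^10 ≡ 17 (mod 101)
90^20 ≡ 87 (mod 101)
90^25 ≡ 91 (mod 101)
90^50 ≡ 100 (mod 101)
90^100 ≡ 1 (mod 101) ✓
Therefore the multiplicative order of 90 modulo 101 is 100.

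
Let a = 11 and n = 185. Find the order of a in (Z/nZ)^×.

6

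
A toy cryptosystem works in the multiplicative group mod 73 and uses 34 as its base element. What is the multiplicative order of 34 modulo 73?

72

ord(34) | φ(73) = 73 − 1 = 72 = 2^3 · 3^2.
Divisors of 72: 1, 2, 3, 4, 6, 8, 9, 12, 18, 24, 36, 72.
Test each divisor d:
34^1 ≡ 34 (mod 73)
34^2 ≡ 61 (mod 73)
34^3 ≡ 30 (mod 73)
34^4 ≡ 71 (mod 73)
34^6 ≡ 24 (mod 73)
34^8 ≡ 4 (mod 73)
34^9 ≡ 63 (mod 73)
34^12 ≡ 65 (mod 73)
34^18 ≡ 27 (mod 73)
34^24 ≡ 64 (mod 73)
34^36 ≡ 72 (mod 73)
34^72 ≡ 1 (mod 73) ✓
Therefore the multiplicative order of 34 modulo 73 is 72.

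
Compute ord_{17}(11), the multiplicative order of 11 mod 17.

16

By Lagrange's theorem, ord_17(11) divides φ(17) = 17 − 1 = 16 = 2^4.
Divisors of 16: 1, 2, 4, 8, 16.
Test each divisor d:
11^1 ≡ 11 (mod 17)
11^2 ≡ 2 (mod 17)
11^4 ≡ 4 (mod 17)
11^8 ≡ 16 (mod 17)
11^16 ≡ 1 (mod 17) ✓
Therefore the multiplicative order of 11 modulo 17 is 16.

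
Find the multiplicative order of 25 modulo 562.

Since 25 ∈ (Z/562Z)^×, its order divides φ(562) = φ(2)·φ(281) = 1·280 = 280 = 2^3 · 5 · 7.
Divisors of 280: 1, 2, 4, 5, 7, 8, 10, 14, 20, 28, 35, 40, 56, 70, 140, 280.
Test each divisor d:
25^1 ≡ 25 (mod 562)
25^2 ≡ 63 (mod 562)
25^4 ≡ 35 (mod 562)
25^5 ≡ 313 (mod 562)
25^7 ≡ 49 (mod 562)
25^8 ≡ 101 (mod 562)
25^10 ≡ 181 (mod 562)
25^14 ≡ 153 (mod 562)
25^20 ≡ 165 (mod 562)
25^28 ≡ 367 (mod 562)
25^35 ≡ 561 (mod 562)
25^40 ≡ 249 (mod 562)
25^56 ≡ 371 (mod 562)
25^70 ≡ 1 (mod 562) ✓
The smallest such exponent is 70, so the order of 25 is 70.

70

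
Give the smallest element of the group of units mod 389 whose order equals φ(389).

φ(389) = 389 − 1 = 388 = 2^2 · 97.
g is a primitive root iff g^(388/q) ≢ 1 (mod 389) for each prime q ∈ {2, 97}.
g = 2: 2^194 ≡ 388; 2^4 ≡ 16 — none is 1, so 2 is a primitive root.
Hence the least primitive root of 389 is 2.

2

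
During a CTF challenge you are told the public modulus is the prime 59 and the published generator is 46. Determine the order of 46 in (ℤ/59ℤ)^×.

29

Since 46 ∈ (Z/59Z)^×, its order divides φ(59) = 59 − 1 = 58 = 2 · 29.
Divisors of 58: 1, 2, 29, 58.
Check 46^d mod 59 for each divisor in increasing order:
46^1 ≡ 46 (mod 59)
46^2 ≡ 51 (mod 59)
46^29 ≡ 1 (mod 59) ✓
So ord_59(46) = 29.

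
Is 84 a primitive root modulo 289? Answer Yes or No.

No

φ(289) = φ(17^2) = 17·(17−1) = 272 = 2^4 · 17.
84 is a primitive root mod 289 iff 84^(φ(289)/q) ≢ 1 for every prime q | φ(289), i.e. q ∈ {2, 17}.
84^136 ≡ 1 (mod 289)  [q = 2: ≡ 1 ✗]
84^16 ≡ 86 (mod 289)  [q = 17: ≢ 1 ✓]
Since 84^136 ≡ 1, the order of 84 divides 136 < 272, so 84 is not a primitive root.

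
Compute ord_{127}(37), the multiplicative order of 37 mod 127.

9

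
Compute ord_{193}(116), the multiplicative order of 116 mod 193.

192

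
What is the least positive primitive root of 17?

3

φ(17) = 17 − 1 = 16 = 2^4.
Test candidates g = 2, 3, … against the prime factors q ∈ {2} of φ(17): g is a generator iff g^(16/q) ≢ 1 for every such q.
g = 2: 2^8 ≡ 1 — hits 1, so not a primitive root.
g = 3: 3^8 ≡ 16 — none is 1, so 3 is a primitive root.
Hence the least primitive root of 17 is 3.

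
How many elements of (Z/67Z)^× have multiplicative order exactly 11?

10

φ(67) = 67 − 1 = 66 = 2 · 3 · 11.
In a cyclic group of order 66, there are φ(d) elements of order d for each divisor d of 66, and zero for non-divisors.
11 | 66, and φ(11) = 11 − 1 = 10.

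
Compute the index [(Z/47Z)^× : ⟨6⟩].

By Lagrange's theorem, ord_47(6) divides φ(47) = 47 − 1 = 46 = 2 · 23.
Divisors of 46: 1, 2, 23, 46.
Evaluate successive powers at the divisors of 46:
6^1 ≡ 6 (mod 47)
6^2 ≡ 36 (mod 47)
6^23 ≡ 1 (mod 47) ✓
So ord_47(6) = 23, hence |⟨6⟩| = 23.
Index = |(Z/47Z)^×| / |⟨6⟩| = 46 / 23 = 2.

2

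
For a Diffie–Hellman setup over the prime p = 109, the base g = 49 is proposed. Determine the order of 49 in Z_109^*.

27

The order of 49 must divide φ(109) = 109 − 1 = 108 = 2^2 · 3^3.
Divisors of 108: 1, 2, 3, 4, 6, 9, 12, 18, 27, 36, 54, 108.
Evaluate successive powers at the divisors of 108:
49^1 ≡ 49
49^2 ≡ 3
49^3 ≡ 38
49^4 ≡ 9
49^6 ≡ 27
49^9 ≡ 45
49^12 ≡ 75
49^18 ≡ 63
49^27 ≡ 1
Therefore the multiplicative order of 49 modulo 109 is 27.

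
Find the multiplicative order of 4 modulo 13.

By Lagrange's theorem, ord_13(4) divides φ(13) = 13 − 1 = 12 = 2^2 · 3.
Divisors of 12: 1, 2, 3, 4, 6, 12.
Check 4^d mod 13 for each divisor in increasing order:
4^1 ≡ 4
4^2 ≡ 3
4^3 ≡ 12
4^4 ≡ 9
4^6 ≡ 1
Therefore the multiplicative order of 4 modulo 13 is 6.

6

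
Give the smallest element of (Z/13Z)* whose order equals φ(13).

2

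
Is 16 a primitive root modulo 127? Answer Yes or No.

No

φ(127) = 127 − 1 = 126 = 2 · 3^2 · 7.
Test 16^(126/q) mod 127 for each prime factor q of 126:
16^63 ≡ 1 (mod 127)  [q = 2: ≡ 1 ✗]
16^42 ≡ 1 (mod 127)  [q = 3: ≡ 1 ✗]
16^18 ≡ 4 (mod 127)  [q = 7: ≢ 1 ✓]
Since 16^63 ≡ 1, the order of 16 divides 63 < 126, so 16 is not a primitive root.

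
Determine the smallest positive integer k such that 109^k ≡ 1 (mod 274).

The order of 109 must divide φ(274) = φ(2)·φ(137) = 1·136 = 136 = 2^3 · 17.
Divisors of 136: 1, 2, 4, 8, 17, 34, 68, 136.
Test each divisor d:
109^1 ≡ 109 (mod 274)
109^2 ≡ 99 (mod 274)
109^4 ≡ 211 (mod 274)
109^8 ≡ 133 (mod 274)
109^17 ≡ 237 (mod 274)
109^34 ≡ 273 (mod 274)
109^68 ≡ 1 (mod 274) ✓
Hence ord(109) = 68.

68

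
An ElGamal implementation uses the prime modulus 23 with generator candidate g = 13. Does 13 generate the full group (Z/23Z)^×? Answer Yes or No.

φ(23) = 23 − 1 = 22 = 2 · 11.
An element g generates (Z/23Z)^× iff g^(22/q) ≢ 1 (mod 23) for each prime q ∈ {2, 11}.
13^11 ≡ 1 (mod 23)  [q = 2: ≡ 1 ✗]
13^2 ≡ 8 (mod 23)  [q = 11: ≢ 1 ✓]
Since 13^11 ≡ 1, the order of 13 divides 11 < 22, so 13 is not a primitive root.

No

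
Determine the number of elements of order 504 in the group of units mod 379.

0

φ(379) = 379 − 1 = 378 = 2 · 3^3 · 7.
Since (Z/379Z)^× is cyclic of order 378, the number of elements of order d is φ(d) when d | 378 and 0 otherwise.
Here 378 is not a multiple of 504, so there are no elements of order 504.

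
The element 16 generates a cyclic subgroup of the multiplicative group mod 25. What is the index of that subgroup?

By Lagrange's theorem, ord_25(16) divides φ(25) = φ(5^2) = 5·(5−1) = 20 = 2^2 · 5.
Divisors of 20: 1, 2, 4, 5, 10, 20.
Evaluate successive powers at the divisors of 20:
16^1 ≡ 16 (mod 25)
16^2 ≡ 6 (mod 25)
16^4 ≡ 11 (mod 25)
16^5 ≡ 1 (mod 25) ✓
Thus |⟨16⟩| = ord(16) = 5.
[(Z/25Z)^× : ⟨16⟩] = 20/5 = 4.

4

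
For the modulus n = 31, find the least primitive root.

3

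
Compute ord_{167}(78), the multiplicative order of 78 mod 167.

ord(78) | φ(167) = 167 − 1 = 166 = 2 · 83.
Divisors of 166: 1, 2, 83, 166.
Compute 78^d (mod 167) for the divisors d until we hit 1:
78^1 ≡ 78
78^2 ≡ 72
78^83 ≡ 166
78^166 ≡ 1
So ord_167(78) = 166.

166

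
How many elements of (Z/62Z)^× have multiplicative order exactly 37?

φ(62) = φ(2)·φ(31) = 1·30 = 30 = 2 · 3 · 5.
Since (Z/62Z)^× is cyclic of order 30, the number of elements of order d is φ(d) when d | 30 and 0 otherwise.
Here 30 is not a multiple of 37, so there are no elements of order 37.

0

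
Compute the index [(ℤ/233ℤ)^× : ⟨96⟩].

1

The order of 96 must divide φ(233) = 233 − 1 = 232 = 2^3 · 29.
Divisors of 232: 1, 2, 4, 8, 29, 58, 116, 232.
Evaluate successive powers at the divisors of 232:
96^1 ≡ 96 (mod 233)
96^2 ≡ 129 (mod 233)
96^4 ≡ 98 (mod 233)
96^8 ≡ 51 (mod 233)
96^29 ≡ 221 (mod 233)
96^58 ≡ 144 (mod 233)
96^116 ≡ 232 (mod 233)
96^232 ≡ 1 (mod 233) ✓
So ord_233(96) = 232, hence |⟨96⟩| = 232.
The index is φ(233) / ord(96) = 232 / 232 = 1.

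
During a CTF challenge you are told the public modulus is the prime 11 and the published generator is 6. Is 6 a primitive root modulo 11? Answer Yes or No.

Yes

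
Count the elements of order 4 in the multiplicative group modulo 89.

2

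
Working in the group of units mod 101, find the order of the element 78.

Since 78 ∈ (Z/101Z)^×, its order divides φ(101) = 101 − 1 = 100 = 2^2 · 5^2.
Divisors of 100: 1, 2, 4, 5, 10, 20, 25, 50, 100.
Evaluate successive powers at the divisors of 100:
78^1 ≡ 78 (mod 101)
78^2 ≡ 24 (mod 101)
78^4 ≡ 71 (mod 101)
78^5 ≡ 84 (mod 101)
78^10 ≡ 87 (mod 101)
78^20 ≡ 95 (mod 101)
78^25 ≡ 1 (mod 101) ✓
The smallest such exponent is 25, so the order of 78 is 25.

25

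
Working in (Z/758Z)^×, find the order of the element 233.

378

The order of 233 must divide φ(758) = φ(2)·φ(379) = 1·378 = 378 = 2 · 3^3 · 7.
Divisors of 378: 1, 2, 3, 6, 7, 9, 14, 18, 21, 27, 42, 54, 63, 126, 189, 378.
Evaluate successive powers at the divisors of 378:
233^1 ≡ 233 (mod 758)
233^2 ≡ 471 (mod 758)
233^3 ≡ 591 (mod 758)
233^6 ≡ 601 (mod 758)
233^7 ≡ 561 (mod 758)
233^9 ≡ 447 (mod 758)
233^14 ≡ 151 (mod 758)
233^18 ≡ 455 (mod 758)
233^21 ≡ 573 (mod 758)
233^27 ≡ 241 (mod 758)
233^42 ≡ 115 (mod 758)
233^54 ≡ 473 (mod 758)
233^63 ≡ 707 (mod 758)
233^126 ≡ 327 (mod 758)
233^189 ≡ 757 (mod 758)
233^378 ≡ 1 (mod 758) ✓
Therefore the multiplicative order of 233 modulo 758 is 378.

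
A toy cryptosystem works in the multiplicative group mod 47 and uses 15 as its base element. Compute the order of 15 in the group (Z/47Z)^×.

46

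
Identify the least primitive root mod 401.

φ(401) = 401 − 1 = 400 = 2^4 · 5^2.
g is a primitive root iff g^(400/q) ≢ 1 (mod 401) for each prime q ∈ {2, 5}.
g = 2: 2^200 ≡ 1 — hits 1, so not a primitive root.
g = 3: 3^200 ≡ 400; 3^80 ≡ 72 — none is 1, so 3 is a primitive root.
Hence the least primitive root of 401 is 3.

3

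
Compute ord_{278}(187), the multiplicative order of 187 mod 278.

46

By Lagrange's theorem, ord_278(187) divides φ(278) = φ(2)·φ(139) = 1·138 = 138 = 2 · 3 · 23.
Divisors of 138: 1, 2, 3, 6, 23, 46, 69, 138.
Evaluate successive powers at the divisors of 138:
187^1 ≡ 187 (mod 278)
187^2 ≡ 219 (mod 278)
187^3 ≡ 87 (mod 278)
187^6 ≡ 63 (mod 278)
187^23 ≡ 277 (mod 278)
187^46 ≡ 1 (mod 278) ✓
Therefore the multiplicative order of 187 modulo 278 is 46.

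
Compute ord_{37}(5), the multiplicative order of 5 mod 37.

36

Since 5 ∈ (Z/37Z)^×, its order divides φ(37) = 37 − 1 = 36 = 2^2 · 3^2.
Divisors of 36: 1, 2, 3, 4, 6, 9, 12, 18, 36.
Evaluate successive powers at the divisors of 36:
5^1 ≡ 5
5^2 ≡ 25
5^3 ≡ 14
5^4 ≡ 33
5^6 ≡ 11
5^9 ≡ 6
5^12 ≡ 10
5^18 ≡ 36
5^36 ≡ 1
Hence ord(5) = 36.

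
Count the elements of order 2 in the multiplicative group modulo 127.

1

φ(127) = 127 − 1 = 126 = 2 · 3^2 · 7.
(Z/127Z)^× is cyclic (|G| = 126); a cyclic group of order m has exactly φ(d) elements of each order d | m, and none otherwise.
2 | 126, and φ(2) = 2 − 1 = 1.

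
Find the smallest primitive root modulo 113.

φ(113) = 113 − 1 = 112 = 2^4 · 7.
g is a primitive root iff g^(112/q) ≢ 1 (mod 113) for each prime q ∈ {2, 7}.
g = 2: 2^56 ≡ 1 — hits 1, so not a primitive root.
g = 3: 3^56 ≡ 112; 3^16 ≡ 49 — none is 1, so 3 is a primitive root.
The smallest primitive root modulo 113 is 3.

3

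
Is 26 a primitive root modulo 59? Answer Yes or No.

φ(59) = 59 − 1 = 58 = 2 · 29.
An element g generates (Z/59Z)^× iff g^(58/q) ≢ 1 (mod 59) for each prime q ∈ {2, 29}.
26^29 ≡ 1 (mod 59)  [q = 2: ≡ 1 ✗]
26^2 ≡ 27 (mod 59)  [q = 29: ≢ 1 ✓]
The check at q = 2 fails, so 26 generates a proper subgroup.

No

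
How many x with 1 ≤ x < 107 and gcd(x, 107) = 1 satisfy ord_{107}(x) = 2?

1

φ(107) = 107 − 1 = 106 = 2 · 53.
(Z/107Z)^× is cyclic (|G| = 106); a cyclic group of order m has exactly φ(d) elements of each order d | m, and none otherwise.
2 | 106, and φ(2) = 2 − 1 = 1.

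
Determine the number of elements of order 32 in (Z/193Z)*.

φ(193) = 193 − 1 = 192 = 2^6 · 3.
Since (Z/193Z)^× is cyclic of order 192, the number of elements of order d is φ(d) when d | 192 and 0 otherwise.
32 = 2^5 divides 192, and φ(32) = 16.

16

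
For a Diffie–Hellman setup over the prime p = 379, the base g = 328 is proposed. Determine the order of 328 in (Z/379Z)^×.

6

Since 328 ∈ (Z/379Z)^×, its order divides φ(379) = 379 − 1 = 378 = 2 · 3^3 · 7.
Divisors of 378: 1, 2, 3, 6, 7, 9, 14, 18, 21, 27, 42, 54, 63, 126, 189, 378.
Evaluate successive powers at the divisors of 378:
328^1 ≡ 328 (mod 379)
328^2 ≡ 327 (mod 379)
328^3 ≡ 378 (mod 379)
328^6 ≡ 1 (mod 379) ✓
Hence ord(328) = 6.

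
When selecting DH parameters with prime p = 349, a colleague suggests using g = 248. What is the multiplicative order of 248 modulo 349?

116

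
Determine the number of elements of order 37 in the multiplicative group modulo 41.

0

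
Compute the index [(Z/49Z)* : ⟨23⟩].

2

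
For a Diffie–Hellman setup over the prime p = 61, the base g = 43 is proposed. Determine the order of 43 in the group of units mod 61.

By Lagrange's theorem, ord_61(43) divides φ(61) = 61 − 1 = 60 = 2^2 · 3 · 5.
Divisors of 60: 1, 2, 3, 4, 5, 6, 10, 12, 15, 20, 30, 60.
Test each divisor d:
43^1 ≡ 43 (mod 61)
43^2 ≡ 19 (mod 61)
43^3 ≡ 24 (mod 61)
43^4 ≡ 56 (mod 61)
43^5 ≡ 29 (mod 61)
43^6 ≡ 27 (mod 61)
43^10 ≡ 48 (mod 61)
43^12 ≡ 58 (mod 61)
43^15 ≡ 50 (mod 61)
43^20 ≡ 47 (mod 61)
43^30 ≡ 60 (mod 61)
43^60 ≡ 1 (mod 61) ✓
So ord_61(43) = 60.

60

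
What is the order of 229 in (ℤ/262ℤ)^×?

130

ord(229) | φ(262) = φ(2)·φ(131) = 1·130 = 130 = 2 · 5 · 13.
Divisors of 130: 1, 2, 5, 10, 13, 26, 65, 130.
Test each divisor d:
229^1 ≡ 229 (mod 262)
229^2 ≡ 41 (mod 262)
229^5 ≡ 71 (mod 262)
229^10 ≡ 63 (mod 262)
229^13 ≡ 173 (mod 262)
229^26 ≡ 61 (mod 262)
229^65 ≡ 261 (mod 262)
229^130 ≡ 1 (mod 262) ✓
The smallest such exponent is 130, so the order of 229 is 130.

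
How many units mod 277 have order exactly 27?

0

φ(277) = 277 − 1 = 276 = 2^2 · 3 · 23.
(Z/277Z)^× is cyclic (|G| = 276); a cyclic group of order m has exactly φ(d) elements of each order d | m, and none otherwise.
Here 276 is not a multiple of 27, so there are no elements of order 27.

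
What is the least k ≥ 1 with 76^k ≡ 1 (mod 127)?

21

ord(76) | φ(127) = 127 − 1 = 126 = 2 · 3^2 · 7.
Divisors of 126: 1, 2, 3, 6, 7, 9, 14, 18, 21, 42, 63, 126.
Check 76^d mod 127 for each divisor in increasing order:
76^1 ≡ 76 (mod 127)
76^2 ≡ 61 (mod 127)
76^3 ≡ 64 (mod 127)
76^6 ≡ 32 (mod 127)
76^7 ≡ 19 (mod 127)
76^9 ≡ 16 (mod 127)
76^14 ≡ 107 (mod 127)
76^18 ≡ 2 (mod 127)
76^21 ≡ 1 (mod 127) ✓
So ord_127(76) = 21.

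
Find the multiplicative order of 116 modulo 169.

26

The order of 116 must divide φ(169) = φ(13^2) = 13·(13−1) = 156 = 2^2 · 3 · 13.
Divisors of 156: 1, 2, 3, 4, 6, 12, 13, 26, 39, 52, 78, 156.
Compute 116^d (mod 169) for the divisors d until we hit 1:
116^1 ≡ 116 (mod 169)
116^2 ≡ 105 (mod 169)
116^3 ≡ 12 (mod 169)
116^4 ≡ 40 (mod 169)
116^6 ≡ 144 (mod 169)
116^12 ≡ 118 (mod 169)
116^13 ≡ 168 (mod 169)
116^26 ≡ 1 (mod 169) ✓
Therefore the multiplicative order of 116 modulo 169 is 26.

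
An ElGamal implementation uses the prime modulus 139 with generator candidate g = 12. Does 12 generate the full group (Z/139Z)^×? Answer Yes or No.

Yes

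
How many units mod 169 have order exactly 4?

φ(169) = φ(13^2) = 13·(13−1) = 156 = 2^2 · 3 · 13.
(Z/169Z)^× is cyclic (|G| = 156); a cyclic group of order m has exactly φ(d) elements of each order d | m, and none otherwise.
4 = 2^2 divides 156, and φ(4) = 2.

2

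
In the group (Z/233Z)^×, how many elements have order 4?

φ(233) = 233 − 1 = 232 = 2^3 · 29.
In a cyclic group of order 232, there are φ(d) elements of order d for each divisor d of 232, and zero for non-divisors.
4 = 2^2 divides 232, and φ(4) = 2.

2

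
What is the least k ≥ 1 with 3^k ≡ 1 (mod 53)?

52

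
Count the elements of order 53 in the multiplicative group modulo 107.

52

φ(107) = 107 − 1 = 106 = 2 · 53.
(Z/107Z)^× is cyclic (|G| = 106); a cyclic group of order m has exactly φ(d) elements of each order d | m, and none otherwise.
53 | 106, and φ(53) = 53 − 1 = 52.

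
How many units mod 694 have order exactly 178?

0

φ(694) = φ(2)·φ(347) = 1·346 = 346 = 2 · 173.
In a cyclic group of order 346, there are φ(d) elements of order d for each divisor d of 346, and zero for non-divisors.
Since 178 ∤ 346, the count is 0.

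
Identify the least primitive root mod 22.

7

φ(22) = φ(2)·φ(11) = 1·10 = 10 = 2 · 5.
g is a primitive root iff g^(10/q) ≢ 1 (mod 22) for each prime q ∈ {2, 5}.
g = 2: gcd(2, 22) = 2 > 1, not a unit — skip.
g = 3: 3^5 ≡ 1 — hits 1, so not a primitive root.
g = 4: gcd(4, 22) = 2 > 1, not a unit — skip.
g = 5: 5^5 ≡ 1 — hits 1, so not a primitive root.
g = 6: gcd(6, 22) = 2 > 1, not a unit — skip.
g = 7: 7^5 ≡ 21; 7^2 ≡ 5 — none is 1, so 7 is a primitive root.
The smallest primitive root modulo 22 is 7.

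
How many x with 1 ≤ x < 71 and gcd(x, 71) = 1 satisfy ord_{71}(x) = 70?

24

φ(71) = 71 − 1 = 70 = 2 · 5 · 7.
In a cyclic group of order 70, there are φ(d) elements of order d for each divisor d of 70, and zero for non-divisors.
70 = 2 · 5 · 7 divides 70, and φ(70) = 24.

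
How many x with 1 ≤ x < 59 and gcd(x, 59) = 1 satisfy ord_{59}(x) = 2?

1

φ(59) = 59 − 1 = 58 = 2 · 29.
Since (Z/59Z)^× is cyclic of order 58, the number of elements of order d is φ(d) when d | 58 and 0 otherwise.
2 | 58, and φ(2) = 2 − 1 = 1.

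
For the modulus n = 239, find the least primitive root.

7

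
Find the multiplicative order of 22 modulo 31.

30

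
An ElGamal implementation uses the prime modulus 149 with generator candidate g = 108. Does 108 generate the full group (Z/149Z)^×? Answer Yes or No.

φ(149) = 149 − 1 = 148 = 2^2 · 37.
An element g generates (Z/149Z)^× iff g^(148/q) ≢ 1 (mod 149) for each prime q ∈ {2, 37}.
108^74 ≡ 148 (mod 149)  [q = 2: ≢ 1 ✓]
108^4 ≡ 125 (mod 149)  [q = 37: ≢ 1 ✓]
None equal 1, so ord_149(108) = 148: 108 is a primitive root.

Yes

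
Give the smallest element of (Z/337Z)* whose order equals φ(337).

10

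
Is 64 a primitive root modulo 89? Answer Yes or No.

φ(89) = 89 − 1 = 88 = 2^3 · 11.
It suffices to check that the order of 64 is not a proper divisor of 88: compute 64^(88/q) for q ∈ {2, 11}.
64^44 ≡ 1 (mod 89)  [q = 2: ≡ 1 ✗]
64^8 ≡ 16 (mod 89)  [q = 11: ≢ 1 ✓]
The check at q = 2 fails, so 64 generates a proper subgroup.

No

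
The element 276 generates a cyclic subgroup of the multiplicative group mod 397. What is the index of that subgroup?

2

ord(276) | φ(397) = 397 − 1 = 396 = 2^2 · 3^2 · 11.
Divisors of 396: 1, 2, 3, 4, 6, 9, 11, 12, 18, 22, 33, 36, 44, 66, 99, 132, 198, 396.
Test each divisor d:
276^1 ≡ 276 (mod 397)
276^2 ≡ 349 (mod 397)
276^3 ≡ 250 (mod 397)
276^4 ≡ 319 (mod 397)
276^6 ≡ 171 (mod 397)
276^9 ≡ 271 (mod 397)
276^11 ≡ 93 (mod 397)
276^12 ≡ 260 (mod 397)
276^18 ≡ 393 (mod 397)
276^22 ≡ 312 (mod 397)
276^33 ≡ 35 (mod 397)
276^36 ≡ 16 (mod 397)
276^44 ≡ 79 (mod 397)
276^66 ≡ 34 (mod 397)
276^99 ≡ 396 (mod 397)
276^132 ≡ 362 (mod 397)
276^198 ≡ 1 (mod 397) ✓
Thus |⟨276⟩| = ord(276) = 198.
Index = |(Z/397Z)^×| / |⟨276⟩| = 396 / 198 = 2.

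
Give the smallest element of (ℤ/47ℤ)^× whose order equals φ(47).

5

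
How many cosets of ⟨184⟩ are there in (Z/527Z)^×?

By Lagrange's theorem, ord_527(184) divides φ(527) = φ(17·31) = (17−1)·(31−1) = 16·30 = 480 = 2^5 · 3 · 5.
Divisors of 480: 1, 2, 3, 4, 5, 6, 8, 10, 12, 15, 16, 20, 24, 30, 32, 40, 48, 60, 80, 96, 120, 160, 240, 480.
Compute 184^d (mod 527) for the divisors d until we hit 1:
184^1 ≡ 184 (mod 527)
184^2 ≡ 128 (mod 527)
184^3 ≡ 364 (mod 527)
184^4 ≡ 47 (mod 527)
184^5 ≡ 216 (mod 527)
184^6 ≡ 219 (mod 527)
184^8 ≡ 101 (mod 527)
184^10 ≡ 280 (mod 527)
184^12 ≡ 4 (mod 527)
184^15 ≡ 402 (mod 527)
184^16 ≡ 188 (mod 527)
184^20 ≡ 404 (mod 527)
184^24 ≡ 16 (mod 527)
184^30 ≡ 342 (mod 527)
184^32 ≡ 35 (mod 527)
184^40 ≡ 373 (mod 527)
184^48 ≡ 256 (mod 527)
184^60 ≡ 497 (mod 527)
184^80 ≡ 1 (mod 527) ✓
The order of 184 is 80, so the subgroup it generates has 80 elements.
[(Z/527Z)^× : ⟨184⟩] = 480/80 = 6.

6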